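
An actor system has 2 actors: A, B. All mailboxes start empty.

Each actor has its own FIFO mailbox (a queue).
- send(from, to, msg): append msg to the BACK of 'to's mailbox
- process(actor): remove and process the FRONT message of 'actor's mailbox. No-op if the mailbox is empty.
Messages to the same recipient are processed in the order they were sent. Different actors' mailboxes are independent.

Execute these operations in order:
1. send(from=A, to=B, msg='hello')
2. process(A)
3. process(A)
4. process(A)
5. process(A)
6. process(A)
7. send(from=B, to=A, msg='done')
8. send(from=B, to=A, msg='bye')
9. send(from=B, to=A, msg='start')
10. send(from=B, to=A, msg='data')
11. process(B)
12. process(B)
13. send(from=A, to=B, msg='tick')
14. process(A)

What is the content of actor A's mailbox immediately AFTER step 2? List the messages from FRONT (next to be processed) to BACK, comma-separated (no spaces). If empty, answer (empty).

After 1 (send(from=A, to=B, msg='hello')): A:[] B:[hello]
After 2 (process(A)): A:[] B:[hello]

(empty)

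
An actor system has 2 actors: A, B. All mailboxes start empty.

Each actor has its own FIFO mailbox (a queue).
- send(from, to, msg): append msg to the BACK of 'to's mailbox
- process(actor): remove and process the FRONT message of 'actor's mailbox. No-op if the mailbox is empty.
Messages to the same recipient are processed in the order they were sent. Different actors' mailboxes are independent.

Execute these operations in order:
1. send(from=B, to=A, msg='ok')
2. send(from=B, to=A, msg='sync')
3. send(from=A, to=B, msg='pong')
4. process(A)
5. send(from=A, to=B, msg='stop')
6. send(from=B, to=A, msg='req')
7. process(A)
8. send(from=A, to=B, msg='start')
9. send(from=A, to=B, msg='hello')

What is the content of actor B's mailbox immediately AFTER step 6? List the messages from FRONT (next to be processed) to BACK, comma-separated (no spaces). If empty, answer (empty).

After 1 (send(from=B, to=A, msg='ok')): A:[ok] B:[]
After 2 (send(from=B, to=A, msg='sync')): A:[ok,sync] B:[]
After 3 (send(from=A, to=B, msg='pong')): A:[ok,sync] B:[pong]
After 4 (process(A)): A:[sync] B:[pong]
After 5 (send(from=A, to=B, msg='stop')): A:[sync] B:[pong,stop]
After 6 (send(from=B, to=A, msg='req')): A:[sync,req] B:[pong,stop]

pong,stop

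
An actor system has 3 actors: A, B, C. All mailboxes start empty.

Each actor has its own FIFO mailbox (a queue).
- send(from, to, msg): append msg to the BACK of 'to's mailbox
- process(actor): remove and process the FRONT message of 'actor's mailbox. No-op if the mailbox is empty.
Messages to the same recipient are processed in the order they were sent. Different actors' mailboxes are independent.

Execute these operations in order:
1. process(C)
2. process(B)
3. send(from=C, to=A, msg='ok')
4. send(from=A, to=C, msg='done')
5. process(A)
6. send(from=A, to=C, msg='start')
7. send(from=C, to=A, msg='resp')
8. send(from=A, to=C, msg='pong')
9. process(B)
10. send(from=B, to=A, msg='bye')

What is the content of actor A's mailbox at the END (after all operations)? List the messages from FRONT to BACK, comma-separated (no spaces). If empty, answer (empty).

Answer: resp,bye

Derivation:
After 1 (process(C)): A:[] B:[] C:[]
After 2 (process(B)): A:[] B:[] C:[]
After 3 (send(from=C, to=A, msg='ok')): A:[ok] B:[] C:[]
After 4 (send(from=A, to=C, msg='done')): A:[ok] B:[] C:[done]
After 5 (process(A)): A:[] B:[] C:[done]
After 6 (send(from=A, to=C, msg='start')): A:[] B:[] C:[done,start]
After 7 (send(from=C, to=A, msg='resp')): A:[resp] B:[] C:[done,start]
After 8 (send(from=A, to=C, msg='pong')): A:[resp] B:[] C:[done,start,pong]
After 9 (process(B)): A:[resp] B:[] C:[done,start,pong]
After 10 (send(from=B, to=A, msg='bye')): A:[resp,bye] B:[] C:[done,start,pong]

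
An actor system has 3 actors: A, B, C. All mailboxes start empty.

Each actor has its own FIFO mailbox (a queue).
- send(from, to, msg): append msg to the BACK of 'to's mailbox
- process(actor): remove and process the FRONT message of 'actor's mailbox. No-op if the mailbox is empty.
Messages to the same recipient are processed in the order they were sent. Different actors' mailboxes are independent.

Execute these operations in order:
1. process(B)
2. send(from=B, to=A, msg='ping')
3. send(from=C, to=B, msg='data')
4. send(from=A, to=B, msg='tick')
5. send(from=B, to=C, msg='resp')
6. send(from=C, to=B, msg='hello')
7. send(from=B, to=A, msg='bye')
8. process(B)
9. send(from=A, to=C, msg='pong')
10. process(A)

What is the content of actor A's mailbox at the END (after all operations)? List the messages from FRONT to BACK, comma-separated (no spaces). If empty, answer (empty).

After 1 (process(B)): A:[] B:[] C:[]
After 2 (send(from=B, to=A, msg='ping')): A:[ping] B:[] C:[]
After 3 (send(from=C, to=B, msg='data')): A:[ping] B:[data] C:[]
After 4 (send(from=A, to=B, msg='tick')): A:[ping] B:[data,tick] C:[]
After 5 (send(from=B, to=C, msg='resp')): A:[ping] B:[data,tick] C:[resp]
After 6 (send(from=C, to=B, msg='hello')): A:[ping] B:[data,tick,hello] C:[resp]
After 7 (send(from=B, to=A, msg='bye')): A:[ping,bye] B:[data,tick,hello] C:[resp]
After 8 (process(B)): A:[ping,bye] B:[tick,hello] C:[resp]
After 9 (send(from=A, to=C, msg='pong')): A:[ping,bye] B:[tick,hello] C:[resp,pong]
After 10 (process(A)): A:[bye] B:[tick,hello] C:[resp,pong]

Answer: bye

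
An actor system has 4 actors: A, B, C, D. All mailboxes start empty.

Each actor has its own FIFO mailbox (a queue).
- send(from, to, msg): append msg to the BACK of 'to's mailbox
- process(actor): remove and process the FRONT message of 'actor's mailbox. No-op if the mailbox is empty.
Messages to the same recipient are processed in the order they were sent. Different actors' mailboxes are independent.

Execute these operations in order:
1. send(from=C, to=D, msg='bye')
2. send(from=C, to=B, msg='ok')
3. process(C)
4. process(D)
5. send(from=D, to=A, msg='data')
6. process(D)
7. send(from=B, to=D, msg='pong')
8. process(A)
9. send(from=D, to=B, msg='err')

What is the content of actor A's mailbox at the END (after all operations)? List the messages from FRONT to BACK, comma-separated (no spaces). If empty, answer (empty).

After 1 (send(from=C, to=D, msg='bye')): A:[] B:[] C:[] D:[bye]
After 2 (send(from=C, to=B, msg='ok')): A:[] B:[ok] C:[] D:[bye]
After 3 (process(C)): A:[] B:[ok] C:[] D:[bye]
After 4 (process(D)): A:[] B:[ok] C:[] D:[]
After 5 (send(from=D, to=A, msg='data')): A:[data] B:[ok] C:[] D:[]
After 6 (process(D)): A:[data] B:[ok] C:[] D:[]
After 7 (send(from=B, to=D, msg='pong')): A:[data] B:[ok] C:[] D:[pong]
After 8 (process(A)): A:[] B:[ok] C:[] D:[pong]
After 9 (send(from=D, to=B, msg='err')): A:[] B:[ok,err] C:[] D:[pong]

Answer: (empty)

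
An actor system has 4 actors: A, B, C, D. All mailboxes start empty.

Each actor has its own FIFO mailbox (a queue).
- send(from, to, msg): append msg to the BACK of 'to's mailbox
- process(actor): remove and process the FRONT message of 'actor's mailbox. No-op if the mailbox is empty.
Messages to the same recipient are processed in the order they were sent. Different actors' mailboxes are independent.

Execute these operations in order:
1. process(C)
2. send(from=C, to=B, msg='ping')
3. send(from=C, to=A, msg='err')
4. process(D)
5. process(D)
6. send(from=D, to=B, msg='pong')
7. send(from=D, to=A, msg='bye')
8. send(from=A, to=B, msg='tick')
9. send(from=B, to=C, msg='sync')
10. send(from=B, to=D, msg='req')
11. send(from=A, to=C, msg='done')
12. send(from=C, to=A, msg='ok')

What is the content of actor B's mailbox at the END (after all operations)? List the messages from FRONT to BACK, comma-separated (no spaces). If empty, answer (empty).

Answer: ping,pong,tick

Derivation:
After 1 (process(C)): A:[] B:[] C:[] D:[]
After 2 (send(from=C, to=B, msg='ping')): A:[] B:[ping] C:[] D:[]
After 3 (send(from=C, to=A, msg='err')): A:[err] B:[ping] C:[] D:[]
After 4 (process(D)): A:[err] B:[ping] C:[] D:[]
After 5 (process(D)): A:[err] B:[ping] C:[] D:[]
After 6 (send(from=D, to=B, msg='pong')): A:[err] B:[ping,pong] C:[] D:[]
After 7 (send(from=D, to=A, msg='bye')): A:[err,bye] B:[ping,pong] C:[] D:[]
After 8 (send(from=A, to=B, msg='tick')): A:[err,bye] B:[ping,pong,tick] C:[] D:[]
After 9 (send(from=B, to=C, msg='sync')): A:[err,bye] B:[ping,pong,tick] C:[sync] D:[]
After 10 (send(from=B, to=D, msg='req')): A:[err,bye] B:[ping,pong,tick] C:[sync] D:[req]
After 11 (send(from=A, to=C, msg='done')): A:[err,bye] B:[ping,pong,tick] C:[sync,done] D:[req]
After 12 (send(from=C, to=A, msg='ok')): A:[err,bye,ok] B:[ping,pong,tick] C:[sync,done] D:[req]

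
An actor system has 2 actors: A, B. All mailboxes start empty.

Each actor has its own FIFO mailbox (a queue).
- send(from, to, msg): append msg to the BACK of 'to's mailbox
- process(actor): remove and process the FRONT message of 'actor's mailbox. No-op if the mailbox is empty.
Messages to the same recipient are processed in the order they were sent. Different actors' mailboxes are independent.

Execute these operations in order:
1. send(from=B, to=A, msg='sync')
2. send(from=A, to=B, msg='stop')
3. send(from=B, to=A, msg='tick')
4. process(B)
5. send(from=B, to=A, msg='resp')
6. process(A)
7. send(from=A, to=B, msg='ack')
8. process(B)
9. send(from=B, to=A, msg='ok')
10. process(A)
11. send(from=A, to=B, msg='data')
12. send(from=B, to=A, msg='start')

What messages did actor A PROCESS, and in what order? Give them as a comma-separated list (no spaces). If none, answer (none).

Answer: sync,tick

Derivation:
After 1 (send(from=B, to=A, msg='sync')): A:[sync] B:[]
After 2 (send(from=A, to=B, msg='stop')): A:[sync] B:[stop]
After 3 (send(from=B, to=A, msg='tick')): A:[sync,tick] B:[stop]
After 4 (process(B)): A:[sync,tick] B:[]
After 5 (send(from=B, to=A, msg='resp')): A:[sync,tick,resp] B:[]
After 6 (process(A)): A:[tick,resp] B:[]
After 7 (send(from=A, to=B, msg='ack')): A:[tick,resp] B:[ack]
After 8 (process(B)): A:[tick,resp] B:[]
After 9 (send(from=B, to=A, msg='ok')): A:[tick,resp,ok] B:[]
After 10 (process(A)): A:[resp,ok] B:[]
After 11 (send(from=A, to=B, msg='data')): A:[resp,ok] B:[data]
After 12 (send(from=B, to=A, msg='start')): A:[resp,ok,start] B:[data]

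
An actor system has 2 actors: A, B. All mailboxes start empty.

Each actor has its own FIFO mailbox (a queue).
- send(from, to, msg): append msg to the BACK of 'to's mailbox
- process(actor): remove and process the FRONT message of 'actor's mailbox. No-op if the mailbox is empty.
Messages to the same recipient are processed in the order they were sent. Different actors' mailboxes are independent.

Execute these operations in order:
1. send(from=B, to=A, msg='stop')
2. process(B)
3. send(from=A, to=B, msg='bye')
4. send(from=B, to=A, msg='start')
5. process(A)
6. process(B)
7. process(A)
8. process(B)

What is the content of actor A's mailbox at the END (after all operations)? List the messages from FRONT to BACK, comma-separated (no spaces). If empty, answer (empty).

Answer: (empty)

Derivation:
After 1 (send(from=B, to=A, msg='stop')): A:[stop] B:[]
After 2 (process(B)): A:[stop] B:[]
After 3 (send(from=A, to=B, msg='bye')): A:[stop] B:[bye]
After 4 (send(from=B, to=A, msg='start')): A:[stop,start] B:[bye]
After 5 (process(A)): A:[start] B:[bye]
After 6 (process(B)): A:[start] B:[]
After 7 (process(A)): A:[] B:[]
After 8 (process(B)): A:[] B:[]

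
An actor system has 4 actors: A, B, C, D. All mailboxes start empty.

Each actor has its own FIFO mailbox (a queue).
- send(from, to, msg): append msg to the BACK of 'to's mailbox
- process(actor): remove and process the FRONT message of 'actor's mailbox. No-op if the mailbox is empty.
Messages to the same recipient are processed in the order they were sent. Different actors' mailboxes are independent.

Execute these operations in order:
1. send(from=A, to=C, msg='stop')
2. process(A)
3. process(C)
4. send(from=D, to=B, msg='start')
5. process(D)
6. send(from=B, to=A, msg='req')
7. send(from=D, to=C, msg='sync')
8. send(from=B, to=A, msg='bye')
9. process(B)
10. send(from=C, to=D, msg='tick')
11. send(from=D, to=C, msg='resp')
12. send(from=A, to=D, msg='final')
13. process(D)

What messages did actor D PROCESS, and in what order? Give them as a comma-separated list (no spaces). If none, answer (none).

Answer: tick

Derivation:
After 1 (send(from=A, to=C, msg='stop')): A:[] B:[] C:[stop] D:[]
After 2 (process(A)): A:[] B:[] C:[stop] D:[]
After 3 (process(C)): A:[] B:[] C:[] D:[]
After 4 (send(from=D, to=B, msg='start')): A:[] B:[start] C:[] D:[]
After 5 (process(D)): A:[] B:[start] C:[] D:[]
After 6 (send(from=B, to=A, msg='req')): A:[req] B:[start] C:[] D:[]
After 7 (send(from=D, to=C, msg='sync')): A:[req] B:[start] C:[sync] D:[]
After 8 (send(from=B, to=A, msg='bye')): A:[req,bye] B:[start] C:[sync] D:[]
After 9 (process(B)): A:[req,bye] B:[] C:[sync] D:[]
After 10 (send(from=C, to=D, msg='tick')): A:[req,bye] B:[] C:[sync] D:[tick]
After 11 (send(from=D, to=C, msg='resp')): A:[req,bye] B:[] C:[sync,resp] D:[tick]
After 12 (send(from=A, to=D, msg='final')): A:[req,bye] B:[] C:[sync,resp] D:[tick,final]
After 13 (process(D)): A:[req,bye] B:[] C:[sync,resp] D:[final]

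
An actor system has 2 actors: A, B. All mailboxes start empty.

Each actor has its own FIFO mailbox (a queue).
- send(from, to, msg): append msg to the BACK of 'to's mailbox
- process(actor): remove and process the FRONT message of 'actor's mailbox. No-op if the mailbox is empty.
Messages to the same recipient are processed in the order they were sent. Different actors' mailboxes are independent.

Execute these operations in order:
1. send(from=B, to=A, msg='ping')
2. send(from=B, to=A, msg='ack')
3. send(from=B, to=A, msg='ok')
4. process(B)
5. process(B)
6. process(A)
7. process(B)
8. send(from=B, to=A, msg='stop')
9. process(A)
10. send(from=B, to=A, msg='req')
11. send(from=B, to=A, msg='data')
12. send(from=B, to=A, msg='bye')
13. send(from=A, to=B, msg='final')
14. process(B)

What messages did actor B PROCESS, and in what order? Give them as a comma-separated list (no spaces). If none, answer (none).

After 1 (send(from=B, to=A, msg='ping')): A:[ping] B:[]
After 2 (send(from=B, to=A, msg='ack')): A:[ping,ack] B:[]
After 3 (send(from=B, to=A, msg='ok')): A:[ping,ack,ok] B:[]
After 4 (process(B)): A:[ping,ack,ok] B:[]
After 5 (process(B)): A:[ping,ack,ok] B:[]
After 6 (process(A)): A:[ack,ok] B:[]
After 7 (process(B)): A:[ack,ok] B:[]
After 8 (send(from=B, to=A, msg='stop')): A:[ack,ok,stop] B:[]
After 9 (process(A)): A:[ok,stop] B:[]
After 10 (send(from=B, to=A, msg='req')): A:[ok,stop,req] B:[]
After 11 (send(from=B, to=A, msg='data')): A:[ok,stop,req,data] B:[]
After 12 (send(from=B, to=A, msg='bye')): A:[ok,stop,req,data,bye] B:[]
After 13 (send(from=A, to=B, msg='final')): A:[ok,stop,req,data,bye] B:[final]
After 14 (process(B)): A:[ok,stop,req,data,bye] B:[]

Answer: final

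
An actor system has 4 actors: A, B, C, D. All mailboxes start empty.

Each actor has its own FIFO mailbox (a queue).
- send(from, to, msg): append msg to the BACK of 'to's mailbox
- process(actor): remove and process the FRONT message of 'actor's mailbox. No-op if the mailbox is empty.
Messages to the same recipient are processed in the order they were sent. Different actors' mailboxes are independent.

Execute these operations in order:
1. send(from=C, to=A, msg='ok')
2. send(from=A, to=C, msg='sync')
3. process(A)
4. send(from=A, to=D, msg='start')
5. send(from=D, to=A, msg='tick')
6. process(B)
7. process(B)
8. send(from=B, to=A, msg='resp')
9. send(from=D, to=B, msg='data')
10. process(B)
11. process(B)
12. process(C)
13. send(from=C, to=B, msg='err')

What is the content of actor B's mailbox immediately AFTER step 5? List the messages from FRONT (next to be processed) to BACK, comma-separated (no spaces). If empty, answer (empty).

After 1 (send(from=C, to=A, msg='ok')): A:[ok] B:[] C:[] D:[]
After 2 (send(from=A, to=C, msg='sync')): A:[ok] B:[] C:[sync] D:[]
After 3 (process(A)): A:[] B:[] C:[sync] D:[]
After 4 (send(from=A, to=D, msg='start')): A:[] B:[] C:[sync] D:[start]
After 5 (send(from=D, to=A, msg='tick')): A:[tick] B:[] C:[sync] D:[start]

(empty)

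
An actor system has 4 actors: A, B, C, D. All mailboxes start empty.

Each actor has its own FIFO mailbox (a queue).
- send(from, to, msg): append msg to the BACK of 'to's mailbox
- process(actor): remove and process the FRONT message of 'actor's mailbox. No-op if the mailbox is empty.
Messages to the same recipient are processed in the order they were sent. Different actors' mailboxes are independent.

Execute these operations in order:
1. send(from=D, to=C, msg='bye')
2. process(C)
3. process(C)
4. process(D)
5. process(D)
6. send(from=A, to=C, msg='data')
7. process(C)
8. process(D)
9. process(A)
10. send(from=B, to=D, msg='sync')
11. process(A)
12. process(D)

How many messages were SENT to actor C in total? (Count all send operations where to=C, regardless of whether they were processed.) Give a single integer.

After 1 (send(from=D, to=C, msg='bye')): A:[] B:[] C:[bye] D:[]
After 2 (process(C)): A:[] B:[] C:[] D:[]
After 3 (process(C)): A:[] B:[] C:[] D:[]
After 4 (process(D)): A:[] B:[] C:[] D:[]
After 5 (process(D)): A:[] B:[] C:[] D:[]
After 6 (send(from=A, to=C, msg='data')): A:[] B:[] C:[data] D:[]
After 7 (process(C)): A:[] B:[] C:[] D:[]
After 8 (process(D)): A:[] B:[] C:[] D:[]
After 9 (process(A)): A:[] B:[] C:[] D:[]
After 10 (send(from=B, to=D, msg='sync')): A:[] B:[] C:[] D:[sync]
After 11 (process(A)): A:[] B:[] C:[] D:[sync]
After 12 (process(D)): A:[] B:[] C:[] D:[]

Answer: 2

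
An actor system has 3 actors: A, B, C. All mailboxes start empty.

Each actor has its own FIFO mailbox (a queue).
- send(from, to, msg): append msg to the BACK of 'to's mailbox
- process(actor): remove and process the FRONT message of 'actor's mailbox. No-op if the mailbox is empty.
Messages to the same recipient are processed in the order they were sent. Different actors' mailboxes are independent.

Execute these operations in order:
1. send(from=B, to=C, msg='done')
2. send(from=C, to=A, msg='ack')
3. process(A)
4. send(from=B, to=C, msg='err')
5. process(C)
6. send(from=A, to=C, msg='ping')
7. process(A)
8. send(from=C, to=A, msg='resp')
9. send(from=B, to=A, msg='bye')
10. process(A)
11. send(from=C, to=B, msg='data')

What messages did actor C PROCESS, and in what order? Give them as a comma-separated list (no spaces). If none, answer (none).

After 1 (send(from=B, to=C, msg='done')): A:[] B:[] C:[done]
After 2 (send(from=C, to=A, msg='ack')): A:[ack] B:[] C:[done]
After 3 (process(A)): A:[] B:[] C:[done]
After 4 (send(from=B, to=C, msg='err')): A:[] B:[] C:[done,err]
After 5 (process(C)): A:[] B:[] C:[err]
After 6 (send(from=A, to=C, msg='ping')): A:[] B:[] C:[err,ping]
After 7 (process(A)): A:[] B:[] C:[err,ping]
After 8 (send(from=C, to=A, msg='resp')): A:[resp] B:[] C:[err,ping]
After 9 (send(from=B, to=A, msg='bye')): A:[resp,bye] B:[] C:[err,ping]
After 10 (process(A)): A:[bye] B:[] C:[err,ping]
After 11 (send(from=C, to=B, msg='data')): A:[bye] B:[data] C:[err,ping]

Answer: done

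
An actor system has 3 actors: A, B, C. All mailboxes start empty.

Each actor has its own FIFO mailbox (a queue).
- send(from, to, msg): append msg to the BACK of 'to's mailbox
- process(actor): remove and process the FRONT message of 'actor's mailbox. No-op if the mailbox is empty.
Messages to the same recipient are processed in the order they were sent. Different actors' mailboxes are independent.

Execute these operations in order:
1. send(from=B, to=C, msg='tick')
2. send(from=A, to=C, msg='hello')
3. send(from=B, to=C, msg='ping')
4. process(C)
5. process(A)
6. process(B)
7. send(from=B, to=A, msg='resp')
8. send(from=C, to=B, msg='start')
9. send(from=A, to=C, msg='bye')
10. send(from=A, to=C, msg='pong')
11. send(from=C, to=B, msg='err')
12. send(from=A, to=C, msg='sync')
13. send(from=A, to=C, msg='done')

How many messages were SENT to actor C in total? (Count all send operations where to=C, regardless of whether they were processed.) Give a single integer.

After 1 (send(from=B, to=C, msg='tick')): A:[] B:[] C:[tick]
After 2 (send(from=A, to=C, msg='hello')): A:[] B:[] C:[tick,hello]
After 3 (send(from=B, to=C, msg='ping')): A:[] B:[] C:[tick,hello,ping]
After 4 (process(C)): A:[] B:[] C:[hello,ping]
After 5 (process(A)): A:[] B:[] C:[hello,ping]
After 6 (process(B)): A:[] B:[] C:[hello,ping]
After 7 (send(from=B, to=A, msg='resp')): A:[resp] B:[] C:[hello,ping]
After 8 (send(from=C, to=B, msg='start')): A:[resp] B:[start] C:[hello,ping]
After 9 (send(from=A, to=C, msg='bye')): A:[resp] B:[start] C:[hello,ping,bye]
After 10 (send(from=A, to=C, msg='pong')): A:[resp] B:[start] C:[hello,ping,bye,pong]
After 11 (send(from=C, to=B, msg='err')): A:[resp] B:[start,err] C:[hello,ping,bye,pong]
After 12 (send(from=A, to=C, msg='sync')): A:[resp] B:[start,err] C:[hello,ping,bye,pong,sync]
After 13 (send(from=A, to=C, msg='done')): A:[resp] B:[start,err] C:[hello,ping,bye,pong,sync,done]

Answer: 7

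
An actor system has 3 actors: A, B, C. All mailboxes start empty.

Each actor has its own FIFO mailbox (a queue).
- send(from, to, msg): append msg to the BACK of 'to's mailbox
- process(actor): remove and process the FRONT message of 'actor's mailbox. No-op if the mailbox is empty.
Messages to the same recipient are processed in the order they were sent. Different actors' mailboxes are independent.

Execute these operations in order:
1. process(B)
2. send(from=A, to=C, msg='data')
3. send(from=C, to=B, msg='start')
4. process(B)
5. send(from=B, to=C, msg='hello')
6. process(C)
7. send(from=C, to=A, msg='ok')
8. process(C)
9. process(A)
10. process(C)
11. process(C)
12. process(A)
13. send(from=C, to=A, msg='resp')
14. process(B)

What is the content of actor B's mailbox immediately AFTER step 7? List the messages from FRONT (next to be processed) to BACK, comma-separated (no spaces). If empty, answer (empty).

After 1 (process(B)): A:[] B:[] C:[]
After 2 (send(from=A, to=C, msg='data')): A:[] B:[] C:[data]
After 3 (send(from=C, to=B, msg='start')): A:[] B:[start] C:[data]
After 4 (process(B)): A:[] B:[] C:[data]
After 5 (send(from=B, to=C, msg='hello')): A:[] B:[] C:[data,hello]
After 6 (process(C)): A:[] B:[] C:[hello]
After 7 (send(from=C, to=A, msg='ok')): A:[ok] B:[] C:[hello]

(empty)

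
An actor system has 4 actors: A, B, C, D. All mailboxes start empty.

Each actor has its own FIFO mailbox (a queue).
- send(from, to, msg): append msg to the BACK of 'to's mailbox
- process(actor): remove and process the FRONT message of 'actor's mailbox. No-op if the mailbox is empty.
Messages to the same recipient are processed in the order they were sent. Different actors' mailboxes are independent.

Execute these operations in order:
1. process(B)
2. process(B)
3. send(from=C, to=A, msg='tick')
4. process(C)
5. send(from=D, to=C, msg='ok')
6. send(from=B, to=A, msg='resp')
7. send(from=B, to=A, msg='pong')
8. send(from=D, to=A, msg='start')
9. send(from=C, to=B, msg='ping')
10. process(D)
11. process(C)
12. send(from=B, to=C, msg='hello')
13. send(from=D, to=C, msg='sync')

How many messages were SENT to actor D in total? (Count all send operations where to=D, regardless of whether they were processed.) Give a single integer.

Answer: 0

Derivation:
After 1 (process(B)): A:[] B:[] C:[] D:[]
After 2 (process(B)): A:[] B:[] C:[] D:[]
After 3 (send(from=C, to=A, msg='tick')): A:[tick] B:[] C:[] D:[]
After 4 (process(C)): A:[tick] B:[] C:[] D:[]
After 5 (send(from=D, to=C, msg='ok')): A:[tick] B:[] C:[ok] D:[]
After 6 (send(from=B, to=A, msg='resp')): A:[tick,resp] B:[] C:[ok] D:[]
After 7 (send(from=B, to=A, msg='pong')): A:[tick,resp,pong] B:[] C:[ok] D:[]
After 8 (send(from=D, to=A, msg='start')): A:[tick,resp,pong,start] B:[] C:[ok] D:[]
After 9 (send(from=C, to=B, msg='ping')): A:[tick,resp,pong,start] B:[ping] C:[ok] D:[]
After 10 (process(D)): A:[tick,resp,pong,start] B:[ping] C:[ok] D:[]
After 11 (process(C)): A:[tick,resp,pong,start] B:[ping] C:[] D:[]
After 12 (send(from=B, to=C, msg='hello')): A:[tick,resp,pong,start] B:[ping] C:[hello] D:[]
After 13 (send(from=D, to=C, msg='sync')): A:[tick,resp,pong,start] B:[ping] C:[hello,sync] D:[]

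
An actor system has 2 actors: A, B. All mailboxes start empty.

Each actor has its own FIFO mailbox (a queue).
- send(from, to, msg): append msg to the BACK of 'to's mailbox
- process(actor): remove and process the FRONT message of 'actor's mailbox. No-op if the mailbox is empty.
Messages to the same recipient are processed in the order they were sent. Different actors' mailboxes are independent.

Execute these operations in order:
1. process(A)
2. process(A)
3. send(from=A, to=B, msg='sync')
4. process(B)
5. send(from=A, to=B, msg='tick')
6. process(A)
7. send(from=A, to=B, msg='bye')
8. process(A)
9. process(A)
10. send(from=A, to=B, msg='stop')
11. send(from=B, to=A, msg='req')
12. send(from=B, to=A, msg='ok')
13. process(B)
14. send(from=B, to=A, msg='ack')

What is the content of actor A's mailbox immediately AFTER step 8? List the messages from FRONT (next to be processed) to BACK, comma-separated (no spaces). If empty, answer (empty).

After 1 (process(A)): A:[] B:[]
After 2 (process(A)): A:[] B:[]
After 3 (send(from=A, to=B, msg='sync')): A:[] B:[sync]
After 4 (process(B)): A:[] B:[]
After 5 (send(from=A, to=B, msg='tick')): A:[] B:[tick]
After 6 (process(A)): A:[] B:[tick]
After 7 (send(from=A, to=B, msg='bye')): A:[] B:[tick,bye]
After 8 (process(A)): A:[] B:[tick,bye]

(empty)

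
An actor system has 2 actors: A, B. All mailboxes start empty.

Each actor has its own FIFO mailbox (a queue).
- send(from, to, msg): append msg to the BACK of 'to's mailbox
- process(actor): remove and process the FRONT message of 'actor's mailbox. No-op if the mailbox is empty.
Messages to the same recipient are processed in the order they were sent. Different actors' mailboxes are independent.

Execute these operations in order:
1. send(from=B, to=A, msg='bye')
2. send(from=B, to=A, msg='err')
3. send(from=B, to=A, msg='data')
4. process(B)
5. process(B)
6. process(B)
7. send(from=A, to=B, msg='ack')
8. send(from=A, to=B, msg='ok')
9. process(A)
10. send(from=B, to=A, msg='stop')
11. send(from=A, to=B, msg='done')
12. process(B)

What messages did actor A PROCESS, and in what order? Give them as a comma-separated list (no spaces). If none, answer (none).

After 1 (send(from=B, to=A, msg='bye')): A:[bye] B:[]
After 2 (send(from=B, to=A, msg='err')): A:[bye,err] B:[]
After 3 (send(from=B, to=A, msg='data')): A:[bye,err,data] B:[]
After 4 (process(B)): A:[bye,err,data] B:[]
After 5 (process(B)): A:[bye,err,data] B:[]
After 6 (process(B)): A:[bye,err,data] B:[]
After 7 (send(from=A, to=B, msg='ack')): A:[bye,err,data] B:[ack]
After 8 (send(from=A, to=B, msg='ok')): A:[bye,err,data] B:[ack,ok]
After 9 (process(A)): A:[err,data] B:[ack,ok]
After 10 (send(from=B, to=A, msg='stop')): A:[err,data,stop] B:[ack,ok]
After 11 (send(from=A, to=B, msg='done')): A:[err,data,stop] B:[ack,ok,done]
After 12 (process(B)): A:[err,data,stop] B:[ok,done]

Answer: bye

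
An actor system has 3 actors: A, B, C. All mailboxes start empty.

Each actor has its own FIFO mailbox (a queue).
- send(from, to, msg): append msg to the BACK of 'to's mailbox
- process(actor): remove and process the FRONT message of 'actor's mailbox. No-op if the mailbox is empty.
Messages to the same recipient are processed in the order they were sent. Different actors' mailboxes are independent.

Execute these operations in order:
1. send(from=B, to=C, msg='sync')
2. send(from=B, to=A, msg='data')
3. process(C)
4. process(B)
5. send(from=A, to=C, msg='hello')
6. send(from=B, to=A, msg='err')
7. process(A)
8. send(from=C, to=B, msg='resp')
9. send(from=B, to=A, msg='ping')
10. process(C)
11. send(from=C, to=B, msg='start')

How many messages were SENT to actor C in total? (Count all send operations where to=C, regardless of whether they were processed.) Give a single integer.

After 1 (send(from=B, to=C, msg='sync')): A:[] B:[] C:[sync]
After 2 (send(from=B, to=A, msg='data')): A:[data] B:[] C:[sync]
After 3 (process(C)): A:[data] B:[] C:[]
After 4 (process(B)): A:[data] B:[] C:[]
After 5 (send(from=A, to=C, msg='hello')): A:[data] B:[] C:[hello]
After 6 (send(from=B, to=A, msg='err')): A:[data,err] B:[] C:[hello]
After 7 (process(A)): A:[err] B:[] C:[hello]
After 8 (send(from=C, to=B, msg='resp')): A:[err] B:[resp] C:[hello]
After 9 (send(from=B, to=A, msg='ping')): A:[err,ping] B:[resp] C:[hello]
After 10 (process(C)): A:[err,ping] B:[resp] C:[]
After 11 (send(from=C, to=B, msg='start')): A:[err,ping] B:[resp,start] C:[]

Answer: 2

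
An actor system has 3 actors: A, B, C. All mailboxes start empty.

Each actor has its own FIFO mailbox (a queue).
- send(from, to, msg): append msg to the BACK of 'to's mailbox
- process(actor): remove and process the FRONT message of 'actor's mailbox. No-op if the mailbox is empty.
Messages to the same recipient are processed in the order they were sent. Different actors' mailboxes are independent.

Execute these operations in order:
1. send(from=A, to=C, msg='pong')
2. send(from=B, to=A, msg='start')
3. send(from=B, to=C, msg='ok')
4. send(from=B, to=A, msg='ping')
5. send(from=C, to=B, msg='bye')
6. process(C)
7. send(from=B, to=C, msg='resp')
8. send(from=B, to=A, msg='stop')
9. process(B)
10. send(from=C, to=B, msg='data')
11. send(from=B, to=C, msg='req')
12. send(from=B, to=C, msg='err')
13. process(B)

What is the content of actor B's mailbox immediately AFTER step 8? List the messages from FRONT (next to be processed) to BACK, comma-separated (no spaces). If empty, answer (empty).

After 1 (send(from=A, to=C, msg='pong')): A:[] B:[] C:[pong]
After 2 (send(from=B, to=A, msg='start')): A:[start] B:[] C:[pong]
After 3 (send(from=B, to=C, msg='ok')): A:[start] B:[] C:[pong,ok]
After 4 (send(from=B, to=A, msg='ping')): A:[start,ping] B:[] C:[pong,ok]
After 5 (send(from=C, to=B, msg='bye')): A:[start,ping] B:[bye] C:[pong,ok]
After 6 (process(C)): A:[start,ping] B:[bye] C:[ok]
After 7 (send(from=B, to=C, msg='resp')): A:[start,ping] B:[bye] C:[ok,resp]
After 8 (send(from=B, to=A, msg='stop')): A:[start,ping,stop] B:[bye] C:[ok,resp]

bye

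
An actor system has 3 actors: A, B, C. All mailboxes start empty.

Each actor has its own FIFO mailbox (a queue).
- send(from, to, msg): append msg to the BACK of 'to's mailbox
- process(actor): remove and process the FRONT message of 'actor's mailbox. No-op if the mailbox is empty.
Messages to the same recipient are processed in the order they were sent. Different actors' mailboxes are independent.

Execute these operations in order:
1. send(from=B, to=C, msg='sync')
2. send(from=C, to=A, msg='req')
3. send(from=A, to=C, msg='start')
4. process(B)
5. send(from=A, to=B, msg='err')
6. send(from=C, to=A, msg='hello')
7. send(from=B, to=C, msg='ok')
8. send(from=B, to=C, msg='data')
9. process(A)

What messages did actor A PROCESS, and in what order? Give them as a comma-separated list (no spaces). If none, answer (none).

Answer: req

Derivation:
After 1 (send(from=B, to=C, msg='sync')): A:[] B:[] C:[sync]
After 2 (send(from=C, to=A, msg='req')): A:[req] B:[] C:[sync]
After 3 (send(from=A, to=C, msg='start')): A:[req] B:[] C:[sync,start]
After 4 (process(B)): A:[req] B:[] C:[sync,start]
After 5 (send(from=A, to=B, msg='err')): A:[req] B:[err] C:[sync,start]
After 6 (send(from=C, to=A, msg='hello')): A:[req,hello] B:[err] C:[sync,start]
After 7 (send(from=B, to=C, msg='ok')): A:[req,hello] B:[err] C:[sync,start,ok]
After 8 (send(from=B, to=C, msg='data')): A:[req,hello] B:[err] C:[sync,start,ok,data]
After 9 (process(A)): A:[hello] B:[err] C:[sync,start,ok,data]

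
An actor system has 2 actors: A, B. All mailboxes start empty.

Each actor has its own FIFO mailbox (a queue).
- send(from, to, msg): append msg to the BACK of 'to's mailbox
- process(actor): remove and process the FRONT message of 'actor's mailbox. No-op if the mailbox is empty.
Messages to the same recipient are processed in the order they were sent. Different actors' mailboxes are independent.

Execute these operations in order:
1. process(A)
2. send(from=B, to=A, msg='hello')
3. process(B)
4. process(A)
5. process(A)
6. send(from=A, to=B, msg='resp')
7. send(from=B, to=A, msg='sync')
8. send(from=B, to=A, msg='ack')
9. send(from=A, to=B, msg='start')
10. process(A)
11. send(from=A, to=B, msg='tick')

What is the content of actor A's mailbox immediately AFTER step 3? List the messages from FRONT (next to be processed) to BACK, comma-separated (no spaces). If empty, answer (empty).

After 1 (process(A)): A:[] B:[]
After 2 (send(from=B, to=A, msg='hello')): A:[hello] B:[]
After 3 (process(B)): A:[hello] B:[]

hello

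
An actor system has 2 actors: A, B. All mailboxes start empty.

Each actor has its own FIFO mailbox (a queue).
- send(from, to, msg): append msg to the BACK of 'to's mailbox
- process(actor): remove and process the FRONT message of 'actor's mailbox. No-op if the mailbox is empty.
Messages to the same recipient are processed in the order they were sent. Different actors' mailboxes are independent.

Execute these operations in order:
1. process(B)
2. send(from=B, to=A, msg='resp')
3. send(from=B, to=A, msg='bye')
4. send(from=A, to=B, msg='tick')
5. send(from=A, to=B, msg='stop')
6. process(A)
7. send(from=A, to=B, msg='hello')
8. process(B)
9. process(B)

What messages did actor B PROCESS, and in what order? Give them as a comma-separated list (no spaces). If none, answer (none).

Answer: tick,stop

Derivation:
After 1 (process(B)): A:[] B:[]
After 2 (send(from=B, to=A, msg='resp')): A:[resp] B:[]
After 3 (send(from=B, to=A, msg='bye')): A:[resp,bye] B:[]
After 4 (send(from=A, to=B, msg='tick')): A:[resp,bye] B:[tick]
After 5 (send(from=A, to=B, msg='stop')): A:[resp,bye] B:[tick,stop]
After 6 (process(A)): A:[bye] B:[tick,stop]
After 7 (send(from=A, to=B, msg='hello')): A:[bye] B:[tick,stop,hello]
After 8 (process(B)): A:[bye] B:[stop,hello]
After 9 (process(B)): A:[bye] B:[hello]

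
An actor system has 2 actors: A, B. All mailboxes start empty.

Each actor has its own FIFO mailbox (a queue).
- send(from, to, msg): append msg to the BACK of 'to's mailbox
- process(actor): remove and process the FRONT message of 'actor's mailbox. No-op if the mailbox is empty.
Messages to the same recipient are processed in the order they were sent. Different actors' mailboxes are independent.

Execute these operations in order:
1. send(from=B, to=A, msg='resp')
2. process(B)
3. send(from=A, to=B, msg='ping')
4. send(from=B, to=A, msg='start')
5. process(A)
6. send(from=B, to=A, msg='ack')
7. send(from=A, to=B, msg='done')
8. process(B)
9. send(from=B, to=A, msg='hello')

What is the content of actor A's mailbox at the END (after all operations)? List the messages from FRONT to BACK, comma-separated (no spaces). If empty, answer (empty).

Answer: start,ack,hello

Derivation:
After 1 (send(from=B, to=A, msg='resp')): A:[resp] B:[]
After 2 (process(B)): A:[resp] B:[]
After 3 (send(from=A, to=B, msg='ping')): A:[resp] B:[ping]
After 4 (send(from=B, to=A, msg='start')): A:[resp,start] B:[ping]
After 5 (process(A)): A:[start] B:[ping]
After 6 (send(from=B, to=A, msg='ack')): A:[start,ack] B:[ping]
After 7 (send(from=A, to=B, msg='done')): A:[start,ack] B:[ping,done]
After 8 (process(B)): A:[start,ack] B:[done]
After 9 (send(from=B, to=A, msg='hello')): A:[start,ack,hello] B:[done]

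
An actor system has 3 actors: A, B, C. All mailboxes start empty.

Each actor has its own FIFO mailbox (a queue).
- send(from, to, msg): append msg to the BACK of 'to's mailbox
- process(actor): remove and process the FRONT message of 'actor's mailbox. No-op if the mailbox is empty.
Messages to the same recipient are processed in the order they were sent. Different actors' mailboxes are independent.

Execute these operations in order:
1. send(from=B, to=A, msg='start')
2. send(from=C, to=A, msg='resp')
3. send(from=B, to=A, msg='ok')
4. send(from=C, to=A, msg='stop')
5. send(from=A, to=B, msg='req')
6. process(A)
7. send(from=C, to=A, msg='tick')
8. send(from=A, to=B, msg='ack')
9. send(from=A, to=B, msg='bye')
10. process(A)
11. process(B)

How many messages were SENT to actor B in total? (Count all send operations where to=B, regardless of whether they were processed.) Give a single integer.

Answer: 3

Derivation:
After 1 (send(from=B, to=A, msg='start')): A:[start] B:[] C:[]
After 2 (send(from=C, to=A, msg='resp')): A:[start,resp] B:[] C:[]
After 3 (send(from=B, to=A, msg='ok')): A:[start,resp,ok] B:[] C:[]
After 4 (send(from=C, to=A, msg='stop')): A:[start,resp,ok,stop] B:[] C:[]
After 5 (send(from=A, to=B, msg='req')): A:[start,resp,ok,stop] B:[req] C:[]
After 6 (process(A)): A:[resp,ok,stop] B:[req] C:[]
After 7 (send(from=C, to=A, msg='tick')): A:[resp,ok,stop,tick] B:[req] C:[]
After 8 (send(from=A, to=B, msg='ack')): A:[resp,ok,stop,tick] B:[req,ack] C:[]
After 9 (send(from=A, to=B, msg='bye')): A:[resp,ok,stop,tick] B:[req,ack,bye] C:[]
After 10 (process(A)): A:[ok,stop,tick] B:[req,ack,bye] C:[]
After 11 (process(B)): A:[ok,stop,tick] B:[ack,bye] C:[]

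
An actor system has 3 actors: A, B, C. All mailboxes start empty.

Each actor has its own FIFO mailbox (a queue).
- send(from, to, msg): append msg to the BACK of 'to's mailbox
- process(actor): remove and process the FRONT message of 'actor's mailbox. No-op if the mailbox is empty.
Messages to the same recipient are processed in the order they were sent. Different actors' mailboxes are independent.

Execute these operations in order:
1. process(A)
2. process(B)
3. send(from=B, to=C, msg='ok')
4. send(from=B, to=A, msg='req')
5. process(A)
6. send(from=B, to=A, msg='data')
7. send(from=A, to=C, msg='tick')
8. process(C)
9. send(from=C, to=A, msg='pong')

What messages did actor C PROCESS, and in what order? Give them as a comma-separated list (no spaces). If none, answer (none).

Answer: ok

Derivation:
After 1 (process(A)): A:[] B:[] C:[]
After 2 (process(B)): A:[] B:[] C:[]
After 3 (send(from=B, to=C, msg='ok')): A:[] B:[] C:[ok]
After 4 (send(from=B, to=A, msg='req')): A:[req] B:[] C:[ok]
After 5 (process(A)): A:[] B:[] C:[ok]
After 6 (send(from=B, to=A, msg='data')): A:[data] B:[] C:[ok]
After 7 (send(from=A, to=C, msg='tick')): A:[data] B:[] C:[ok,tick]
After 8 (process(C)): A:[data] B:[] C:[tick]
After 9 (send(from=C, to=A, msg='pong')): A:[data,pong] B:[] C:[tick]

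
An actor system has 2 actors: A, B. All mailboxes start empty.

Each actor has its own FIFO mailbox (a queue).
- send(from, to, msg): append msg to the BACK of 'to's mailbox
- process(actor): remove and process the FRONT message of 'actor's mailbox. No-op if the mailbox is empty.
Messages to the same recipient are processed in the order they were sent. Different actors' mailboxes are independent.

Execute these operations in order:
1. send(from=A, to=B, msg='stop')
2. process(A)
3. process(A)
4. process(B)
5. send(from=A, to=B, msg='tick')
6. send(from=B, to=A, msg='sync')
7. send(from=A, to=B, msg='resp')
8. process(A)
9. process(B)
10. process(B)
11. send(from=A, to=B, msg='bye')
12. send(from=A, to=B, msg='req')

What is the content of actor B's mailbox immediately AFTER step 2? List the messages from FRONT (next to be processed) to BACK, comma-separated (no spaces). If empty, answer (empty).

After 1 (send(from=A, to=B, msg='stop')): A:[] B:[stop]
After 2 (process(A)): A:[] B:[stop]

stop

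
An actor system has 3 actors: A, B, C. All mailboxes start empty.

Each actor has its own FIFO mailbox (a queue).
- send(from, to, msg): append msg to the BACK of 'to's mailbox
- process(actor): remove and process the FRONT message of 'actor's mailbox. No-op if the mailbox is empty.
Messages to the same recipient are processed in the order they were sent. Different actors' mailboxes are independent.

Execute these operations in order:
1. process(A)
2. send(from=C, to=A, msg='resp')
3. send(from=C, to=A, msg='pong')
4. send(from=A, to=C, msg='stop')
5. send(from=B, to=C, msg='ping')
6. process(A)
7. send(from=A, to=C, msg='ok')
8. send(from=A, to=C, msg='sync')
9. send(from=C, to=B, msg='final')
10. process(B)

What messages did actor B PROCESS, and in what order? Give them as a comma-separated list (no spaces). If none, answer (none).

Answer: final

Derivation:
After 1 (process(A)): A:[] B:[] C:[]
After 2 (send(from=C, to=A, msg='resp')): A:[resp] B:[] C:[]
After 3 (send(from=C, to=A, msg='pong')): A:[resp,pong] B:[] C:[]
After 4 (send(from=A, to=C, msg='stop')): A:[resp,pong] B:[] C:[stop]
After 5 (send(from=B, to=C, msg='ping')): A:[resp,pong] B:[] C:[stop,ping]
After 6 (process(A)): A:[pong] B:[] C:[stop,ping]
After 7 (send(from=A, to=C, msg='ok')): A:[pong] B:[] C:[stop,ping,ok]
After 8 (send(from=A, to=C, msg='sync')): A:[pong] B:[] C:[stop,ping,ok,sync]
After 9 (send(from=C, to=B, msg='final')): A:[pong] B:[final] C:[stop,ping,ok,sync]
After 10 (process(B)): A:[pong] B:[] C:[stop,ping,ok,sync]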